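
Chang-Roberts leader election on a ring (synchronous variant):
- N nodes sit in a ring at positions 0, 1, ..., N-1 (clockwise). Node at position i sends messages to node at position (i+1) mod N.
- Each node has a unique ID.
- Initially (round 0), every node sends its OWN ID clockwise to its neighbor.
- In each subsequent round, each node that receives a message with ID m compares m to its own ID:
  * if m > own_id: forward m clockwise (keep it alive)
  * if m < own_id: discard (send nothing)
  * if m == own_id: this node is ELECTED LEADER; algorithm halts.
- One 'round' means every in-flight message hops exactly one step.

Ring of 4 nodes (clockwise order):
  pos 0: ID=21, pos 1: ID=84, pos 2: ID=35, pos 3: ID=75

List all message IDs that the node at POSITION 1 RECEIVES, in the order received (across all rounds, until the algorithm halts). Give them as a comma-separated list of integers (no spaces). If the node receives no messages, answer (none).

Round 1: pos1(id84) recv 21: drop; pos2(id35) recv 84: fwd; pos3(id75) recv 35: drop; pos0(id21) recv 75: fwd
Round 2: pos3(id75) recv 84: fwd; pos1(id84) recv 75: drop
Round 3: pos0(id21) recv 84: fwd
Round 4: pos1(id84) recv 84: ELECTED

Answer: 21,75,84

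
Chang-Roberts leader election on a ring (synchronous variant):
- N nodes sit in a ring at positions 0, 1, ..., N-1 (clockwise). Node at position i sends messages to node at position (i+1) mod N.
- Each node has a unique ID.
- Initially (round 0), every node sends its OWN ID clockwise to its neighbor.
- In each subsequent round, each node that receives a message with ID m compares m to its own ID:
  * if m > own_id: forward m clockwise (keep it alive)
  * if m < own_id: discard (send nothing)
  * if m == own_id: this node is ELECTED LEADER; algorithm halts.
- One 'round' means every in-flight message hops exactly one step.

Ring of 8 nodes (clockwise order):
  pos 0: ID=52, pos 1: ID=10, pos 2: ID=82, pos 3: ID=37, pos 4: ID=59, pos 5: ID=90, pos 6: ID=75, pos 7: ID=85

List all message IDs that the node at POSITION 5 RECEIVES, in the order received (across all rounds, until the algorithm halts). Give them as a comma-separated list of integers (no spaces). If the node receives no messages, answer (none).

Round 1: pos1(id10) recv 52: fwd; pos2(id82) recv 10: drop; pos3(id37) recv 82: fwd; pos4(id59) recv 37: drop; pos5(id90) recv 59: drop; pos6(id75) recv 90: fwd; pos7(id85) recv 75: drop; pos0(id52) recv 85: fwd
Round 2: pos2(id82) recv 52: drop; pos4(id59) recv 82: fwd; pos7(id85) recv 90: fwd; pos1(id10) recv 85: fwd
Round 3: pos5(id90) recv 82: drop; pos0(id52) recv 90: fwd; pos2(id82) recv 85: fwd
Round 4: pos1(id10) recv 90: fwd; pos3(id37) recv 85: fwd
Round 5: pos2(id82) recv 90: fwd; pos4(id59) recv 85: fwd
Round 6: pos3(id37) recv 90: fwd; pos5(id90) recv 85: drop
Round 7: pos4(id59) recv 90: fwd
Round 8: pos5(id90) recv 90: ELECTED

Answer: 59,82,85,90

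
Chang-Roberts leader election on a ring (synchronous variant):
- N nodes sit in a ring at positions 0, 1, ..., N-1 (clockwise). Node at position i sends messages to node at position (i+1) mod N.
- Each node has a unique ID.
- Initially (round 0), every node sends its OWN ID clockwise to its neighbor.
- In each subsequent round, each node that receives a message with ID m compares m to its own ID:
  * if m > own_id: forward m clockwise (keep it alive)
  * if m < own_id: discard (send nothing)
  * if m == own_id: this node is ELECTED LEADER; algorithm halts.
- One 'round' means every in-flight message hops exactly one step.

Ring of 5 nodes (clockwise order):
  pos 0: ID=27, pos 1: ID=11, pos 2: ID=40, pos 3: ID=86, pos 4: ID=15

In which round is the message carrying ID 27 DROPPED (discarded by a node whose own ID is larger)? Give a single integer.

Round 1: pos1(id11) recv 27: fwd; pos2(id40) recv 11: drop; pos3(id86) recv 40: drop; pos4(id15) recv 86: fwd; pos0(id27) recv 15: drop
Round 2: pos2(id40) recv 27: drop; pos0(id27) recv 86: fwd
Round 3: pos1(id11) recv 86: fwd
Round 4: pos2(id40) recv 86: fwd
Round 5: pos3(id86) recv 86: ELECTED
Message ID 27 originates at pos 0; dropped at pos 2 in round 2

Answer: 2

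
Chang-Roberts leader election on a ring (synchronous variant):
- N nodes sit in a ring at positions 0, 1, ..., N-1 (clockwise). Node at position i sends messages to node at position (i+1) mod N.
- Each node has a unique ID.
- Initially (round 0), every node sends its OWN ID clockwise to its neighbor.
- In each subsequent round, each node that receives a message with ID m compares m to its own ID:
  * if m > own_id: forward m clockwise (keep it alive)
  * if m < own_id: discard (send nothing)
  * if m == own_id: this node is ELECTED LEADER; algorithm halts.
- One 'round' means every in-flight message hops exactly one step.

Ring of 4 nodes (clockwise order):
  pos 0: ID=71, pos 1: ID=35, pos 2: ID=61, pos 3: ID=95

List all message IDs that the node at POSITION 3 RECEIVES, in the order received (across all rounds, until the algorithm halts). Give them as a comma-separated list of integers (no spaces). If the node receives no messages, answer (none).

Round 1: pos1(id35) recv 71: fwd; pos2(id61) recv 35: drop; pos3(id95) recv 61: drop; pos0(id71) recv 95: fwd
Round 2: pos2(id61) recv 71: fwd; pos1(id35) recv 95: fwd
Round 3: pos3(id95) recv 71: drop; pos2(id61) recv 95: fwd
Round 4: pos3(id95) recv 95: ELECTED

Answer: 61,71,95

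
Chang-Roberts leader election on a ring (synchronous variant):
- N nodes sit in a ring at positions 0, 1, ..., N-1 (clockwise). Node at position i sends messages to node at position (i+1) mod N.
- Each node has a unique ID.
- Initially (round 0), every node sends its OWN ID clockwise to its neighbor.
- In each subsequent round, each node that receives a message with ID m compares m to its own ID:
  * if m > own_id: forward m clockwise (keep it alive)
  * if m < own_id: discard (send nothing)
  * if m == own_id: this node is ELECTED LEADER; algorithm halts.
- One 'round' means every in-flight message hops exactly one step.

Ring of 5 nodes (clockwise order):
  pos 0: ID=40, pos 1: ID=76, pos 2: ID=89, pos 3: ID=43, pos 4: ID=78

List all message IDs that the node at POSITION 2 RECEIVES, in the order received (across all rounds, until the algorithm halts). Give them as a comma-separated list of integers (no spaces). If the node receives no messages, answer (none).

Answer: 76,78,89

Derivation:
Round 1: pos1(id76) recv 40: drop; pos2(id89) recv 76: drop; pos3(id43) recv 89: fwd; pos4(id78) recv 43: drop; pos0(id40) recv 78: fwd
Round 2: pos4(id78) recv 89: fwd; pos1(id76) recv 78: fwd
Round 3: pos0(id40) recv 89: fwd; pos2(id89) recv 78: drop
Round 4: pos1(id76) recv 89: fwd
Round 5: pos2(id89) recv 89: ELECTED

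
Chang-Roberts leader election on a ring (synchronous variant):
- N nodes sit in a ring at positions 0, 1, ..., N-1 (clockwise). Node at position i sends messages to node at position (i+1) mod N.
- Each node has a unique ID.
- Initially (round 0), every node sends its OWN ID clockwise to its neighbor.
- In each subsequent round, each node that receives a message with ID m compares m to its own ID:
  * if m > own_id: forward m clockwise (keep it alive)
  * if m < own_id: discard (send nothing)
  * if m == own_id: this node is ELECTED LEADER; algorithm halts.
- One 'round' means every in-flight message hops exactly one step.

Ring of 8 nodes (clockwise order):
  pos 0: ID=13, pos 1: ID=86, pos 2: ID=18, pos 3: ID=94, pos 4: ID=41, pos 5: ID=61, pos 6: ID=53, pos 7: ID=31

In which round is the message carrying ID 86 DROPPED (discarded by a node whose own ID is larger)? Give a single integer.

Round 1: pos1(id86) recv 13: drop; pos2(id18) recv 86: fwd; pos3(id94) recv 18: drop; pos4(id41) recv 94: fwd; pos5(id61) recv 41: drop; pos6(id53) recv 61: fwd; pos7(id31) recv 53: fwd; pos0(id13) recv 31: fwd
Round 2: pos3(id94) recv 86: drop; pos5(id61) recv 94: fwd; pos7(id31) recv 61: fwd; pos0(id13) recv 53: fwd; pos1(id86) recv 31: drop
Round 3: pos6(id53) recv 94: fwd; pos0(id13) recv 61: fwd; pos1(id86) recv 53: drop
Round 4: pos7(id31) recv 94: fwd; pos1(id86) recv 61: drop
Round 5: pos0(id13) recv 94: fwd
Round 6: pos1(id86) recv 94: fwd
Round 7: pos2(id18) recv 94: fwd
Round 8: pos3(id94) recv 94: ELECTED
Message ID 86 originates at pos 1; dropped at pos 3 in round 2

Answer: 2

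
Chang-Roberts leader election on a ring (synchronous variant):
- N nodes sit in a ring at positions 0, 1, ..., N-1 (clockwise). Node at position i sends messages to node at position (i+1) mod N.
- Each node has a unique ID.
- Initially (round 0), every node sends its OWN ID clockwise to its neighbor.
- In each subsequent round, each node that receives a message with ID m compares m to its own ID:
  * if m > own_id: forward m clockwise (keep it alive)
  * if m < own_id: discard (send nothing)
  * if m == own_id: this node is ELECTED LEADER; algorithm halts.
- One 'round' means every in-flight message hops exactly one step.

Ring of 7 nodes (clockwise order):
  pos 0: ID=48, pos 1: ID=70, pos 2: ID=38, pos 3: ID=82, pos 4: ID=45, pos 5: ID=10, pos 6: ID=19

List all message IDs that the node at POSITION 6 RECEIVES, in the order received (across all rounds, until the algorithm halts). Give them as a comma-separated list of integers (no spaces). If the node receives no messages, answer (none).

Round 1: pos1(id70) recv 48: drop; pos2(id38) recv 70: fwd; pos3(id82) recv 38: drop; pos4(id45) recv 82: fwd; pos5(id10) recv 45: fwd; pos6(id19) recv 10: drop; pos0(id48) recv 19: drop
Round 2: pos3(id82) recv 70: drop; pos5(id10) recv 82: fwd; pos6(id19) recv 45: fwd
Round 3: pos6(id19) recv 82: fwd; pos0(id48) recv 45: drop
Round 4: pos0(id48) recv 82: fwd
Round 5: pos1(id70) recv 82: fwd
Round 6: pos2(id38) recv 82: fwd
Round 7: pos3(id82) recv 82: ELECTED

Answer: 10,45,82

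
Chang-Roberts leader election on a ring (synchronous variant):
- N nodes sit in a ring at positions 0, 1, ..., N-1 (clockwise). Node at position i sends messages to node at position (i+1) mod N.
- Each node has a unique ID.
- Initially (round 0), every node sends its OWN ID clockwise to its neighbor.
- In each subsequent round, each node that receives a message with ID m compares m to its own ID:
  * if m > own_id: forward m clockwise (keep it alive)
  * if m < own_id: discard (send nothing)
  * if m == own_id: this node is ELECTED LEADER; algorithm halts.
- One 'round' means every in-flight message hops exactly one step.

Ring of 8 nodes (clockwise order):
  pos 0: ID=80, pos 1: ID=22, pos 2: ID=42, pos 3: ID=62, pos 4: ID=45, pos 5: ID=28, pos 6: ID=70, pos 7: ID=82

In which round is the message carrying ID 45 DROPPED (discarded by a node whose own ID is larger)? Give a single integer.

Answer: 2

Derivation:
Round 1: pos1(id22) recv 80: fwd; pos2(id42) recv 22: drop; pos3(id62) recv 42: drop; pos4(id45) recv 62: fwd; pos5(id28) recv 45: fwd; pos6(id70) recv 28: drop; pos7(id82) recv 70: drop; pos0(id80) recv 82: fwd
Round 2: pos2(id42) recv 80: fwd; pos5(id28) recv 62: fwd; pos6(id70) recv 45: drop; pos1(id22) recv 82: fwd
Round 3: pos3(id62) recv 80: fwd; pos6(id70) recv 62: drop; pos2(id42) recv 82: fwd
Round 4: pos4(id45) recv 80: fwd; pos3(id62) recv 82: fwd
Round 5: pos5(id28) recv 80: fwd; pos4(id45) recv 82: fwd
Round 6: pos6(id70) recv 80: fwd; pos5(id28) recv 82: fwd
Round 7: pos7(id82) recv 80: drop; pos6(id70) recv 82: fwd
Round 8: pos7(id82) recv 82: ELECTED
Message ID 45 originates at pos 4; dropped at pos 6 in round 2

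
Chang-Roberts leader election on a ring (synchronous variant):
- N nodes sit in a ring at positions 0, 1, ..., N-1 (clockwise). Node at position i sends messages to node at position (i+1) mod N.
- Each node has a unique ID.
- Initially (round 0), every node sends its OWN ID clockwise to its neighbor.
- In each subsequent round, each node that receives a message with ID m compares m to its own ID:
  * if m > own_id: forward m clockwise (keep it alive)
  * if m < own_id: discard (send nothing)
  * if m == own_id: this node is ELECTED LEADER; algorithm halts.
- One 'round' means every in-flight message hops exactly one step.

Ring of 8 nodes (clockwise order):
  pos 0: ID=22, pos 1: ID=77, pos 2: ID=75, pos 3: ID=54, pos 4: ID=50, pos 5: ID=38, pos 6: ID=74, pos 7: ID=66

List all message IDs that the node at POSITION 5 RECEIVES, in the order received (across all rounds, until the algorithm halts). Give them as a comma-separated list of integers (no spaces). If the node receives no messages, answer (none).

Round 1: pos1(id77) recv 22: drop; pos2(id75) recv 77: fwd; pos3(id54) recv 75: fwd; pos4(id50) recv 54: fwd; pos5(id38) recv 50: fwd; pos6(id74) recv 38: drop; pos7(id66) recv 74: fwd; pos0(id22) recv 66: fwd
Round 2: pos3(id54) recv 77: fwd; pos4(id50) recv 75: fwd; pos5(id38) recv 54: fwd; pos6(id74) recv 50: drop; pos0(id22) recv 74: fwd; pos1(id77) recv 66: drop
Round 3: pos4(id50) recv 77: fwd; pos5(id38) recv 75: fwd; pos6(id74) recv 54: drop; pos1(id77) recv 74: drop
Round 4: pos5(id38) recv 77: fwd; pos6(id74) recv 75: fwd
Round 5: pos6(id74) recv 77: fwd; pos7(id66) recv 75: fwd
Round 6: pos7(id66) recv 77: fwd; pos0(id22) recv 75: fwd
Round 7: pos0(id22) recv 77: fwd; pos1(id77) recv 75: drop
Round 8: pos1(id77) recv 77: ELECTED

Answer: 50,54,75,77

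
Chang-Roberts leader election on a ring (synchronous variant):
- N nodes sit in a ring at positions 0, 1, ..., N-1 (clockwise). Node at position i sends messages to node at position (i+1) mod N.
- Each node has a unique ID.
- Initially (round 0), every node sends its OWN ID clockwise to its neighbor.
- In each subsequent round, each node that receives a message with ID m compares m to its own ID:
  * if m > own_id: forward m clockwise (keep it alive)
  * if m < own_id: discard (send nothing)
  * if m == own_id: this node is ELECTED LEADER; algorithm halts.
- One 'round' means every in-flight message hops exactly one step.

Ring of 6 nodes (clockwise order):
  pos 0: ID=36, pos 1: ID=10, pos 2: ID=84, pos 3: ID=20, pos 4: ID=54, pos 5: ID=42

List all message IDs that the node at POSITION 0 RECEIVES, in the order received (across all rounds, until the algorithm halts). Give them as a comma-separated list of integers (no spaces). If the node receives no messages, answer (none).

Round 1: pos1(id10) recv 36: fwd; pos2(id84) recv 10: drop; pos3(id20) recv 84: fwd; pos4(id54) recv 20: drop; pos5(id42) recv 54: fwd; pos0(id36) recv 42: fwd
Round 2: pos2(id84) recv 36: drop; pos4(id54) recv 84: fwd; pos0(id36) recv 54: fwd; pos1(id10) recv 42: fwd
Round 3: pos5(id42) recv 84: fwd; pos1(id10) recv 54: fwd; pos2(id84) recv 42: drop
Round 4: pos0(id36) recv 84: fwd; pos2(id84) recv 54: drop
Round 5: pos1(id10) recv 84: fwd
Round 6: pos2(id84) recv 84: ELECTED

Answer: 42,54,84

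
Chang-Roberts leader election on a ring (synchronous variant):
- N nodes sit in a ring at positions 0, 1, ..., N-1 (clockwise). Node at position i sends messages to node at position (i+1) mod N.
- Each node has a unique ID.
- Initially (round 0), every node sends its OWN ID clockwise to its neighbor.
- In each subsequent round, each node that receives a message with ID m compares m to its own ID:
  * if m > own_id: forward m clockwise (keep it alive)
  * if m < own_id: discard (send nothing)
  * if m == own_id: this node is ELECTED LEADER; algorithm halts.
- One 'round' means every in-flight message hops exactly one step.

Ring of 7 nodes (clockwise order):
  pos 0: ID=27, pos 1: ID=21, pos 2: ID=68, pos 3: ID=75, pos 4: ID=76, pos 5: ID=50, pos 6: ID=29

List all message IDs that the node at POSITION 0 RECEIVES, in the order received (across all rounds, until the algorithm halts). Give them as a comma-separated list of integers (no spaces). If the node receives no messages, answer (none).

Round 1: pos1(id21) recv 27: fwd; pos2(id68) recv 21: drop; pos3(id75) recv 68: drop; pos4(id76) recv 75: drop; pos5(id50) recv 76: fwd; pos6(id29) recv 50: fwd; pos0(id27) recv 29: fwd
Round 2: pos2(id68) recv 27: drop; pos6(id29) recv 76: fwd; pos0(id27) recv 50: fwd; pos1(id21) recv 29: fwd
Round 3: pos0(id27) recv 76: fwd; pos1(id21) recv 50: fwd; pos2(id68) recv 29: drop
Round 4: pos1(id21) recv 76: fwd; pos2(id68) recv 50: drop
Round 5: pos2(id68) recv 76: fwd
Round 6: pos3(id75) recv 76: fwd
Round 7: pos4(id76) recv 76: ELECTED

Answer: 29,50,76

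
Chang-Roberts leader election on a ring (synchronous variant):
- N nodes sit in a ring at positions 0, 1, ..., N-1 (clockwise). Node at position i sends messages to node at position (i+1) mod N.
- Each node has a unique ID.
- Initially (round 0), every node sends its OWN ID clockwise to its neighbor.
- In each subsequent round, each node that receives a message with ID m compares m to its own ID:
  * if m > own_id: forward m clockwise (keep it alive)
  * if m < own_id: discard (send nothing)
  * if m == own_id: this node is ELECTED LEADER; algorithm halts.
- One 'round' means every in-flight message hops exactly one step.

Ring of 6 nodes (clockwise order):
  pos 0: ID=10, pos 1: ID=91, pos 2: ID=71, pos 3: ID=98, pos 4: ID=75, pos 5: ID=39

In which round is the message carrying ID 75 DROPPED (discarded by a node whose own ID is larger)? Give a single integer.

Round 1: pos1(id91) recv 10: drop; pos2(id71) recv 91: fwd; pos3(id98) recv 71: drop; pos4(id75) recv 98: fwd; pos5(id39) recv 75: fwd; pos0(id10) recv 39: fwd
Round 2: pos3(id98) recv 91: drop; pos5(id39) recv 98: fwd; pos0(id10) recv 75: fwd; pos1(id91) recv 39: drop
Round 3: pos0(id10) recv 98: fwd; pos1(id91) recv 75: drop
Round 4: pos1(id91) recv 98: fwd
Round 5: pos2(id71) recv 98: fwd
Round 6: pos3(id98) recv 98: ELECTED
Message ID 75 originates at pos 4; dropped at pos 1 in round 3

Answer: 3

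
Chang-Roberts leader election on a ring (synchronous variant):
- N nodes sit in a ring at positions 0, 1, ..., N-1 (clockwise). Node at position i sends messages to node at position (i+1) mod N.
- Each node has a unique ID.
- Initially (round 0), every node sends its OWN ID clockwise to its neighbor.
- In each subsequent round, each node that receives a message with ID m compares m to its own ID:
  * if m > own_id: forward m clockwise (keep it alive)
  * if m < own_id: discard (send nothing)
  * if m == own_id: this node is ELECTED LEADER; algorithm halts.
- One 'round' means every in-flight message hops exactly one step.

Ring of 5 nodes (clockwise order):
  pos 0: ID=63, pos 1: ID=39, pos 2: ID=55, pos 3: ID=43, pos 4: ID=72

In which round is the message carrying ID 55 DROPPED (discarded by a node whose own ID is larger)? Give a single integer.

Round 1: pos1(id39) recv 63: fwd; pos2(id55) recv 39: drop; pos3(id43) recv 55: fwd; pos4(id72) recv 43: drop; pos0(id63) recv 72: fwd
Round 2: pos2(id55) recv 63: fwd; pos4(id72) recv 55: drop; pos1(id39) recv 72: fwd
Round 3: pos3(id43) recv 63: fwd; pos2(id55) recv 72: fwd
Round 4: pos4(id72) recv 63: drop; pos3(id43) recv 72: fwd
Round 5: pos4(id72) recv 72: ELECTED
Message ID 55 originates at pos 2; dropped at pos 4 in round 2

Answer: 2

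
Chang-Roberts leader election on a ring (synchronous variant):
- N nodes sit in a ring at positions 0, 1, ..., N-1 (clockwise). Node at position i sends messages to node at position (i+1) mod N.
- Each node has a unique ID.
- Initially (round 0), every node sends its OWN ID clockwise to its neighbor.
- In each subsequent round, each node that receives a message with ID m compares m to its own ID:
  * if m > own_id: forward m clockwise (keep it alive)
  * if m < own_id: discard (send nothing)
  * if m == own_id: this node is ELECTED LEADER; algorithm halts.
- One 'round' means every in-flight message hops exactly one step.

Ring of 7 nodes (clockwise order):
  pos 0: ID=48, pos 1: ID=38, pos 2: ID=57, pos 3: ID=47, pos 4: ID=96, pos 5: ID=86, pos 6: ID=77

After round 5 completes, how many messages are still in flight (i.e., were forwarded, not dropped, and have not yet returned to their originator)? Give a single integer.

Answer: 2

Derivation:
Round 1: pos1(id38) recv 48: fwd; pos2(id57) recv 38: drop; pos3(id47) recv 57: fwd; pos4(id96) recv 47: drop; pos5(id86) recv 96: fwd; pos6(id77) recv 86: fwd; pos0(id48) recv 77: fwd
Round 2: pos2(id57) recv 48: drop; pos4(id96) recv 57: drop; pos6(id77) recv 96: fwd; pos0(id48) recv 86: fwd; pos1(id38) recv 77: fwd
Round 3: pos0(id48) recv 96: fwd; pos1(id38) recv 86: fwd; pos2(id57) recv 77: fwd
Round 4: pos1(id38) recv 96: fwd; pos2(id57) recv 86: fwd; pos3(id47) recv 77: fwd
Round 5: pos2(id57) recv 96: fwd; pos3(id47) recv 86: fwd; pos4(id96) recv 77: drop
After round 5: 2 messages still in flight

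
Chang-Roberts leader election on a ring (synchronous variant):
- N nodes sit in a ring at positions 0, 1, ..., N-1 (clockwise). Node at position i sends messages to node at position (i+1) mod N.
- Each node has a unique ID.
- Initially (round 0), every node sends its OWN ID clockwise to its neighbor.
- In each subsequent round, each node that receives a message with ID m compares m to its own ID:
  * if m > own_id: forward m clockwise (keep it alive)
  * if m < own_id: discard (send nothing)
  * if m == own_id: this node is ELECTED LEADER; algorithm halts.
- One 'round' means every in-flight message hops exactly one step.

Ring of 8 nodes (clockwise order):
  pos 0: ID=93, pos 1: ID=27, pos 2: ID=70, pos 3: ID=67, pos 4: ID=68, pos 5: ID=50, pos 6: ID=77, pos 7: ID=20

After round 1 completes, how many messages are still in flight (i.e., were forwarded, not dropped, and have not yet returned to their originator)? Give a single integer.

Round 1: pos1(id27) recv 93: fwd; pos2(id70) recv 27: drop; pos3(id67) recv 70: fwd; pos4(id68) recv 67: drop; pos5(id50) recv 68: fwd; pos6(id77) recv 50: drop; pos7(id20) recv 77: fwd; pos0(id93) recv 20: drop
After round 1: 4 messages still in flight

Answer: 4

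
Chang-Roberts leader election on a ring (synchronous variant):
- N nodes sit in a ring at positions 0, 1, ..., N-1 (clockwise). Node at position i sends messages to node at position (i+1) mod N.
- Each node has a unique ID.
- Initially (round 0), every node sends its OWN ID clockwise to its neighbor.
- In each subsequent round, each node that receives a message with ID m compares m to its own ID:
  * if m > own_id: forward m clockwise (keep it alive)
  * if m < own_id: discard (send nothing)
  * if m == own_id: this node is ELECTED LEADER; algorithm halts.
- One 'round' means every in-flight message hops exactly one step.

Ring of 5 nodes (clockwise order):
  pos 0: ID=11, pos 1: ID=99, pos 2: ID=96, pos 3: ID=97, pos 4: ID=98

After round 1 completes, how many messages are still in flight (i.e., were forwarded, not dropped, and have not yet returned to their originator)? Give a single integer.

Answer: 2

Derivation:
Round 1: pos1(id99) recv 11: drop; pos2(id96) recv 99: fwd; pos3(id97) recv 96: drop; pos4(id98) recv 97: drop; pos0(id11) recv 98: fwd
After round 1: 2 messages still in flight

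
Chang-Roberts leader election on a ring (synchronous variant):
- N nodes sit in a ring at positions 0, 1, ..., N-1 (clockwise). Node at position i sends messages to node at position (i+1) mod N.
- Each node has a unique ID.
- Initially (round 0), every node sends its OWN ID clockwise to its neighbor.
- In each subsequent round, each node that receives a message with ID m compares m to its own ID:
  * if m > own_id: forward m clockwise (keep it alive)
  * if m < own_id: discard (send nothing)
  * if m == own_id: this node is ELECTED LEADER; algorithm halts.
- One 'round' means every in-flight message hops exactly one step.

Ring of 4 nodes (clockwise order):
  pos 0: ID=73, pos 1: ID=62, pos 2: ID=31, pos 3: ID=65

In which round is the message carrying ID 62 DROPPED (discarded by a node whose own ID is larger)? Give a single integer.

Answer: 2

Derivation:
Round 1: pos1(id62) recv 73: fwd; pos2(id31) recv 62: fwd; pos3(id65) recv 31: drop; pos0(id73) recv 65: drop
Round 2: pos2(id31) recv 73: fwd; pos3(id65) recv 62: drop
Round 3: pos3(id65) recv 73: fwd
Round 4: pos0(id73) recv 73: ELECTED
Message ID 62 originates at pos 1; dropped at pos 3 in round 2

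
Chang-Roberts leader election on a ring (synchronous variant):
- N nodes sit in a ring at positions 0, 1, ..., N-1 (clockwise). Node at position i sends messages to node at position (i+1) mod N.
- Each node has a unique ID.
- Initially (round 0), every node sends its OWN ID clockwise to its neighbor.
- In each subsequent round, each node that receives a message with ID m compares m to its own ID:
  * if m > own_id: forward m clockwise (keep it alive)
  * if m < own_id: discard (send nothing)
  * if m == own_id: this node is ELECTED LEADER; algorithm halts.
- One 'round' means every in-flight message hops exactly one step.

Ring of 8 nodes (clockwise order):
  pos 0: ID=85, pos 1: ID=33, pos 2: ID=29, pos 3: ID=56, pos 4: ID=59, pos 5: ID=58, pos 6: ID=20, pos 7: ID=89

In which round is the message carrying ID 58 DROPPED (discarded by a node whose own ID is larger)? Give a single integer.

Answer: 2

Derivation:
Round 1: pos1(id33) recv 85: fwd; pos2(id29) recv 33: fwd; pos3(id56) recv 29: drop; pos4(id59) recv 56: drop; pos5(id58) recv 59: fwd; pos6(id20) recv 58: fwd; pos7(id89) recv 20: drop; pos0(id85) recv 89: fwd
Round 2: pos2(id29) recv 85: fwd; pos3(id56) recv 33: drop; pos6(id20) recv 59: fwd; pos7(id89) recv 58: drop; pos1(id33) recv 89: fwd
Round 3: pos3(id56) recv 85: fwd; pos7(id89) recv 59: drop; pos2(id29) recv 89: fwd
Round 4: pos4(id59) recv 85: fwd; pos3(id56) recv 89: fwd
Round 5: pos5(id58) recv 85: fwd; pos4(id59) recv 89: fwd
Round 6: pos6(id20) recv 85: fwd; pos5(id58) recv 89: fwd
Round 7: pos7(id89) recv 85: drop; pos6(id20) recv 89: fwd
Round 8: pos7(id89) recv 89: ELECTED
Message ID 58 originates at pos 5; dropped at pos 7 in round 2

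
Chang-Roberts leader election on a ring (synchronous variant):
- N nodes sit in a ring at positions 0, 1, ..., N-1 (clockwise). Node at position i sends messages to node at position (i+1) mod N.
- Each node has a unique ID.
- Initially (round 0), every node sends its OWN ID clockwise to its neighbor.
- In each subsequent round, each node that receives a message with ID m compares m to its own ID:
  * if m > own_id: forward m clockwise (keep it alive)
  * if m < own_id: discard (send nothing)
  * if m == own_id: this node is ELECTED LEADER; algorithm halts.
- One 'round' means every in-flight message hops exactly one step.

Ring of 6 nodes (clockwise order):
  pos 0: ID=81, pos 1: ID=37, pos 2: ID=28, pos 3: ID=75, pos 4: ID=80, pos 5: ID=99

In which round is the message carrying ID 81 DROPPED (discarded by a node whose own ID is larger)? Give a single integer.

Round 1: pos1(id37) recv 81: fwd; pos2(id28) recv 37: fwd; pos3(id75) recv 28: drop; pos4(id80) recv 75: drop; pos5(id99) recv 80: drop; pos0(id81) recv 99: fwd
Round 2: pos2(id28) recv 81: fwd; pos3(id75) recv 37: drop; pos1(id37) recv 99: fwd
Round 3: pos3(id75) recv 81: fwd; pos2(id28) recv 99: fwd
Round 4: pos4(id80) recv 81: fwd; pos3(id75) recv 99: fwd
Round 5: pos5(id99) recv 81: drop; pos4(id80) recv 99: fwd
Round 6: pos5(id99) recv 99: ELECTED
Message ID 81 originates at pos 0; dropped at pos 5 in round 5

Answer: 5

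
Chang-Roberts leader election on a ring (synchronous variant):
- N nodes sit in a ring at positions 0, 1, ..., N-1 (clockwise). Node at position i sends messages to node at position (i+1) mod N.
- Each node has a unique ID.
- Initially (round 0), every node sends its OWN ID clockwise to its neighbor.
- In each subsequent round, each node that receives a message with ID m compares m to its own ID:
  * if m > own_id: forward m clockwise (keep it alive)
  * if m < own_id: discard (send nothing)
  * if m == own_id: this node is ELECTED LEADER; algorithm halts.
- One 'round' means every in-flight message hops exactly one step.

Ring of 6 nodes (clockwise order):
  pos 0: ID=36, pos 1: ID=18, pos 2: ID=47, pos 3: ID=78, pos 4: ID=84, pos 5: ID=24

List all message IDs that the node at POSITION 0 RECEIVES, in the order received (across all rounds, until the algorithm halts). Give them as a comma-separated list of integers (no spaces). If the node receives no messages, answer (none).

Round 1: pos1(id18) recv 36: fwd; pos2(id47) recv 18: drop; pos3(id78) recv 47: drop; pos4(id84) recv 78: drop; pos5(id24) recv 84: fwd; pos0(id36) recv 24: drop
Round 2: pos2(id47) recv 36: drop; pos0(id36) recv 84: fwd
Round 3: pos1(id18) recv 84: fwd
Round 4: pos2(id47) recv 84: fwd
Round 5: pos3(id78) recv 84: fwd
Round 6: pos4(id84) recv 84: ELECTED

Answer: 24,84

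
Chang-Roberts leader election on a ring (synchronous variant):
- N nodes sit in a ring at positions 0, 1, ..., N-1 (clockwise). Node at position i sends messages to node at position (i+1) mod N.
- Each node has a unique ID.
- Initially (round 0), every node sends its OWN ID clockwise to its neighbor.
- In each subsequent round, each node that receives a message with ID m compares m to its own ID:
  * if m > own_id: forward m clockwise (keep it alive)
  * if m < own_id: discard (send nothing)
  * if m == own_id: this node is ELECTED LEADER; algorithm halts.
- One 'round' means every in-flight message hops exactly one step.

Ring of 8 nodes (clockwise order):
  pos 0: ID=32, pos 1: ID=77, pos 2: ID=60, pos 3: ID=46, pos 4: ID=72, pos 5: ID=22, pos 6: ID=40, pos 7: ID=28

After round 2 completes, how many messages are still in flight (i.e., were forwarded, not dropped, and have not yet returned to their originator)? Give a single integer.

Round 1: pos1(id77) recv 32: drop; pos2(id60) recv 77: fwd; pos3(id46) recv 60: fwd; pos4(id72) recv 46: drop; pos5(id22) recv 72: fwd; pos6(id40) recv 22: drop; pos7(id28) recv 40: fwd; pos0(id32) recv 28: drop
Round 2: pos3(id46) recv 77: fwd; pos4(id72) recv 60: drop; pos6(id40) recv 72: fwd; pos0(id32) recv 40: fwd
After round 2: 3 messages still in flight

Answer: 3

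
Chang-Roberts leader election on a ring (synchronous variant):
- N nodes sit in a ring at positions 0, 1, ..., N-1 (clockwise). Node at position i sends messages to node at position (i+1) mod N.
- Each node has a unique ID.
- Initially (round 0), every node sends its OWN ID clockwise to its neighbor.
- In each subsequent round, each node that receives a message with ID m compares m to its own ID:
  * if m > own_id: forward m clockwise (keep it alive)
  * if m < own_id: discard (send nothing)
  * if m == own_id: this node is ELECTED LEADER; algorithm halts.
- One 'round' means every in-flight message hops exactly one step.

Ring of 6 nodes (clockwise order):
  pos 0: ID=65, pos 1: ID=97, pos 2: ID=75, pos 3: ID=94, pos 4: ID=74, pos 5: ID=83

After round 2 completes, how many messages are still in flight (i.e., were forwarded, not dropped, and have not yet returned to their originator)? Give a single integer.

Answer: 2

Derivation:
Round 1: pos1(id97) recv 65: drop; pos2(id75) recv 97: fwd; pos3(id94) recv 75: drop; pos4(id74) recv 94: fwd; pos5(id83) recv 74: drop; pos0(id65) recv 83: fwd
Round 2: pos3(id94) recv 97: fwd; pos5(id83) recv 94: fwd; pos1(id97) recv 83: drop
After round 2: 2 messages still in flight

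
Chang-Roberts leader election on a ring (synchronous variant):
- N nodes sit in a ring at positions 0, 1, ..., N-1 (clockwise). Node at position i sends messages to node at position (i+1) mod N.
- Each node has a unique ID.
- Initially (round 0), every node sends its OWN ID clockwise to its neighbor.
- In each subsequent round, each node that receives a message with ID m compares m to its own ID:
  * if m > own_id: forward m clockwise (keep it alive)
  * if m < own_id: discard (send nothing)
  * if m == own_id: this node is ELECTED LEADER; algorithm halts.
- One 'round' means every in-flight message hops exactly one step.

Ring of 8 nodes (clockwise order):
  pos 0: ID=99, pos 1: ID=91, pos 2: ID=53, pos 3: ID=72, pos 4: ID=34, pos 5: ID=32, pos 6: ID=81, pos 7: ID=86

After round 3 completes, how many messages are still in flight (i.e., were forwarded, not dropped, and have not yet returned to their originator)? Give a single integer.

Answer: 2

Derivation:
Round 1: pos1(id91) recv 99: fwd; pos2(id53) recv 91: fwd; pos3(id72) recv 53: drop; pos4(id34) recv 72: fwd; pos5(id32) recv 34: fwd; pos6(id81) recv 32: drop; pos7(id86) recv 81: drop; pos0(id99) recv 86: drop
Round 2: pos2(id53) recv 99: fwd; pos3(id72) recv 91: fwd; pos5(id32) recv 72: fwd; pos6(id81) recv 34: drop
Round 3: pos3(id72) recv 99: fwd; pos4(id34) recv 91: fwd; pos6(id81) recv 72: drop
After round 3: 2 messages still in flight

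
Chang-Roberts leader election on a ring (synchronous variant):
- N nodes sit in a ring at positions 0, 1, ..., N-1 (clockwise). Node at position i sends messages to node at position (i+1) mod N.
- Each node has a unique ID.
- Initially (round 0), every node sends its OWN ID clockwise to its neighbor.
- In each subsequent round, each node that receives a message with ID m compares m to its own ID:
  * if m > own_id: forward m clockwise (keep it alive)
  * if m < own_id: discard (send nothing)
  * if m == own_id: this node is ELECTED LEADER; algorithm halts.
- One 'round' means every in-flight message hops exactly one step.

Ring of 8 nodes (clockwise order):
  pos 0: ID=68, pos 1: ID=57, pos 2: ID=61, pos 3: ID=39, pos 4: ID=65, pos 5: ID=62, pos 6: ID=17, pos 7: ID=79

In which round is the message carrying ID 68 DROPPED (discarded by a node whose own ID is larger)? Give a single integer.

Round 1: pos1(id57) recv 68: fwd; pos2(id61) recv 57: drop; pos3(id39) recv 61: fwd; pos4(id65) recv 39: drop; pos5(id62) recv 65: fwd; pos6(id17) recv 62: fwd; pos7(id79) recv 17: drop; pos0(id68) recv 79: fwd
Round 2: pos2(id61) recv 68: fwd; pos4(id65) recv 61: drop; pos6(id17) recv 65: fwd; pos7(id79) recv 62: drop; pos1(id57) recv 79: fwd
Round 3: pos3(id39) recv 68: fwd; pos7(id79) recv 65: drop; pos2(id61) recv 79: fwd
Round 4: pos4(id65) recv 68: fwd; pos3(id39) recv 79: fwd
Round 5: pos5(id62) recv 68: fwd; pos4(id65) recv 79: fwd
Round 6: pos6(id17) recv 68: fwd; pos5(id62) recv 79: fwd
Round 7: pos7(id79) recv 68: drop; pos6(id17) recv 79: fwd
Round 8: pos7(id79) recv 79: ELECTED
Message ID 68 originates at pos 0; dropped at pos 7 in round 7

Answer: 7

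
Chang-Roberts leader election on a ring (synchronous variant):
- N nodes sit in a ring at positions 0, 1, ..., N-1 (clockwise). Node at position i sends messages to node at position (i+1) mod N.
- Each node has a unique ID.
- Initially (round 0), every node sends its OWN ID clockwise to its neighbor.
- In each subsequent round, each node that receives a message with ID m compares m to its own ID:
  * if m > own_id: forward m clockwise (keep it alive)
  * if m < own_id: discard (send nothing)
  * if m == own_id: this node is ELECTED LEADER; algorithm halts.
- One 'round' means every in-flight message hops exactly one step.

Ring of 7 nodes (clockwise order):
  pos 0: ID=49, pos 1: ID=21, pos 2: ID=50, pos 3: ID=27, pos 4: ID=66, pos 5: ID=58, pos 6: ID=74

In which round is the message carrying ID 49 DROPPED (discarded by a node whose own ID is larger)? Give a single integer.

Answer: 2

Derivation:
Round 1: pos1(id21) recv 49: fwd; pos2(id50) recv 21: drop; pos3(id27) recv 50: fwd; pos4(id66) recv 27: drop; pos5(id58) recv 66: fwd; pos6(id74) recv 58: drop; pos0(id49) recv 74: fwd
Round 2: pos2(id50) recv 49: drop; pos4(id66) recv 50: drop; pos6(id74) recv 66: drop; pos1(id21) recv 74: fwd
Round 3: pos2(id50) recv 74: fwd
Round 4: pos3(id27) recv 74: fwd
Round 5: pos4(id66) recv 74: fwd
Round 6: pos5(id58) recv 74: fwd
Round 7: pos6(id74) recv 74: ELECTED
Message ID 49 originates at pos 0; dropped at pos 2 in round 2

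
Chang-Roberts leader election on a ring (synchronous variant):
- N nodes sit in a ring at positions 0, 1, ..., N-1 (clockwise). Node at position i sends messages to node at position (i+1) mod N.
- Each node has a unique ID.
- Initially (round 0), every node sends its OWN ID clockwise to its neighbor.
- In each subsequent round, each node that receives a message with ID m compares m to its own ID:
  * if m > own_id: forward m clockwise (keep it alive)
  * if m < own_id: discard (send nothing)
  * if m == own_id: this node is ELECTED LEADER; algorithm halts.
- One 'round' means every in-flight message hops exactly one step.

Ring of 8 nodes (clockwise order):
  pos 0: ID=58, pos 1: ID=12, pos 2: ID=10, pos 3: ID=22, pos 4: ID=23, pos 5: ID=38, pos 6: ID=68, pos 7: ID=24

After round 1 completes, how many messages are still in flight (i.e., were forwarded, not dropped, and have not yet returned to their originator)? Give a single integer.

Round 1: pos1(id12) recv 58: fwd; pos2(id10) recv 12: fwd; pos3(id22) recv 10: drop; pos4(id23) recv 22: drop; pos5(id38) recv 23: drop; pos6(id68) recv 38: drop; pos7(id24) recv 68: fwd; pos0(id58) recv 24: drop
After round 1: 3 messages still in flight

Answer: 3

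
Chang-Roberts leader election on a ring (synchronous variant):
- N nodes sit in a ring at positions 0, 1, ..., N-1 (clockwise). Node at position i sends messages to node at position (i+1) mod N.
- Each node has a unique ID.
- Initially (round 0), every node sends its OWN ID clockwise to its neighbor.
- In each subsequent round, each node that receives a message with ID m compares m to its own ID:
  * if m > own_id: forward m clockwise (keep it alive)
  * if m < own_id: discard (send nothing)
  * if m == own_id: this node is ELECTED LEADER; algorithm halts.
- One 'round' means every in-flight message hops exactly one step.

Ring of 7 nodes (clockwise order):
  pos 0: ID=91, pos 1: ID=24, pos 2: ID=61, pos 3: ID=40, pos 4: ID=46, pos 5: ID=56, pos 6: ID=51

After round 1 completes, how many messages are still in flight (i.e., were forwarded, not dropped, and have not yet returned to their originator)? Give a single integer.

Round 1: pos1(id24) recv 91: fwd; pos2(id61) recv 24: drop; pos3(id40) recv 61: fwd; pos4(id46) recv 40: drop; pos5(id56) recv 46: drop; pos6(id51) recv 56: fwd; pos0(id91) recv 51: drop
After round 1: 3 messages still in flight

Answer: 3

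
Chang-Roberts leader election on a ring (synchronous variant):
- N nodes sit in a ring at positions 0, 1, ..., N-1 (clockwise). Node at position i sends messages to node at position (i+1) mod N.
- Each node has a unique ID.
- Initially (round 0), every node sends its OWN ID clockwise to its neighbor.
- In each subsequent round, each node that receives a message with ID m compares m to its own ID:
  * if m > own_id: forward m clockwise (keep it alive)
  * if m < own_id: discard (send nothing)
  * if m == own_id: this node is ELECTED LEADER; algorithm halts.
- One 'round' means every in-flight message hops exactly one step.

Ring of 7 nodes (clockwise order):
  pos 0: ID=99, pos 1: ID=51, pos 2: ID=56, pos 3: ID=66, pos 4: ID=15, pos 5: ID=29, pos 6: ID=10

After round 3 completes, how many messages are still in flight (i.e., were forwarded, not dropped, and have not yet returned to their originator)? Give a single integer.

Round 1: pos1(id51) recv 99: fwd; pos2(id56) recv 51: drop; pos3(id66) recv 56: drop; pos4(id15) recv 66: fwd; pos5(id29) recv 15: drop; pos6(id10) recv 29: fwd; pos0(id99) recv 10: drop
Round 2: pos2(id56) recv 99: fwd; pos5(id29) recv 66: fwd; pos0(id99) recv 29: drop
Round 3: pos3(id66) recv 99: fwd; pos6(id10) recv 66: fwd
After round 3: 2 messages still in flight

Answer: 2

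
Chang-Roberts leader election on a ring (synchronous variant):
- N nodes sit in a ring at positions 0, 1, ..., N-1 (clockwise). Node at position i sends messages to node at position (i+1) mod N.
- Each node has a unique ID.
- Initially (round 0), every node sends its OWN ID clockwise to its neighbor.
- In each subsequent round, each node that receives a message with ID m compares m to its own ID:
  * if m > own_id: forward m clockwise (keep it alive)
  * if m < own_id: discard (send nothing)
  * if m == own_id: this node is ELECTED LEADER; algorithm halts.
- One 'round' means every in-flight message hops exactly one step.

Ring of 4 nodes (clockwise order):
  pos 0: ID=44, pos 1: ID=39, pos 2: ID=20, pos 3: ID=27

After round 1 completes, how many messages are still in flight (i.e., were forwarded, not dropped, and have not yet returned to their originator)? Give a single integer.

Round 1: pos1(id39) recv 44: fwd; pos2(id20) recv 39: fwd; pos3(id27) recv 20: drop; pos0(id44) recv 27: drop
After round 1: 2 messages still in flight

Answer: 2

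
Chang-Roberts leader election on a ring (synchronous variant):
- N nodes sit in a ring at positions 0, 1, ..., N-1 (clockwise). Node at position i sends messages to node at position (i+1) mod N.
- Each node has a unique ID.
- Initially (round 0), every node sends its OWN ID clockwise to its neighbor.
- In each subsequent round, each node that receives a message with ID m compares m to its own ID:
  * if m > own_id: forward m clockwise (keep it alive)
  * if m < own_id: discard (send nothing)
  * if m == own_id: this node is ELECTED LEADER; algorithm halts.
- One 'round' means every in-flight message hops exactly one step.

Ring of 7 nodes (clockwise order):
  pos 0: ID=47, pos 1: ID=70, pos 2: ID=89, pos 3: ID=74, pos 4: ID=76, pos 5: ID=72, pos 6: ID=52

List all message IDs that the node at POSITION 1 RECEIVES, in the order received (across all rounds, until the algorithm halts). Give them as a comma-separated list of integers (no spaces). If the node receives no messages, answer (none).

Round 1: pos1(id70) recv 47: drop; pos2(id89) recv 70: drop; pos3(id74) recv 89: fwd; pos4(id76) recv 74: drop; pos5(id72) recv 76: fwd; pos6(id52) recv 72: fwd; pos0(id47) recv 52: fwd
Round 2: pos4(id76) recv 89: fwd; pos6(id52) recv 76: fwd; pos0(id47) recv 72: fwd; pos1(id70) recv 52: drop
Round 3: pos5(id72) recv 89: fwd; pos0(id47) recv 76: fwd; pos1(id70) recv 72: fwd
Round 4: pos6(id52) recv 89: fwd; pos1(id70) recv 76: fwd; pos2(id89) recv 72: drop
Round 5: pos0(id47) recv 89: fwd; pos2(id89) recv 76: drop
Round 6: pos1(id70) recv 89: fwd
Round 7: pos2(id89) recv 89: ELECTED

Answer: 47,52,72,76,89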